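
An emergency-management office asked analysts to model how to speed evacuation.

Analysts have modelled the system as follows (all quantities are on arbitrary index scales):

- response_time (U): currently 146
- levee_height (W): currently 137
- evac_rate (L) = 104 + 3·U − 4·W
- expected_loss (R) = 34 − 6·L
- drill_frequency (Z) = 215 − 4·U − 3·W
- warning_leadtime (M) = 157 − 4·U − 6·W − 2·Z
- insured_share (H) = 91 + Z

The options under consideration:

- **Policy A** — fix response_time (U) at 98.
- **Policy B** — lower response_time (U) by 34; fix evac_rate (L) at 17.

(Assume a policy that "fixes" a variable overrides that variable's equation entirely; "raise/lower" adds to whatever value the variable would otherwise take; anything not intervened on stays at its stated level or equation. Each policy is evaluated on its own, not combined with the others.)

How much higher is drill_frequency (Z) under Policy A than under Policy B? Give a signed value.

56

Policy A (U := 98):
  U = 98
  W = 137
  Z = 215 − 4·98 − 3·137 = -588
Policy B (U − 34, L := 17):
  U = 146 − 34 = 112
  W = 137
  Z = 215 − 4·112 − 3·137 = -644
Z: -588 − (-644) = 56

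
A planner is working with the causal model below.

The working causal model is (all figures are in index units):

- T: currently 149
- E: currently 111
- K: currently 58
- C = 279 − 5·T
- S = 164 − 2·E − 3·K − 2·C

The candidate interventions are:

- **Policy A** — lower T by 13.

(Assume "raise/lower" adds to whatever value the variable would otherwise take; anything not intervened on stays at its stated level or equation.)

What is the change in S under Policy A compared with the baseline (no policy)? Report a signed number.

-130

Baseline:
  T = 149
  E = 111
  K = 58
  C = 279 − 5·149 = -466
  S = 164 − 2·111 − 3·58 − 2·(-466) = 700
Policy A (T − 13):
  T = 149 − 13 = 136
  E = 111
  K = 58
  C = 279 − 5·136 = -401
  S = 164 − 2·111 − 3·58 − 2·(-401) = 570
Change in S: 570 − 700 = -130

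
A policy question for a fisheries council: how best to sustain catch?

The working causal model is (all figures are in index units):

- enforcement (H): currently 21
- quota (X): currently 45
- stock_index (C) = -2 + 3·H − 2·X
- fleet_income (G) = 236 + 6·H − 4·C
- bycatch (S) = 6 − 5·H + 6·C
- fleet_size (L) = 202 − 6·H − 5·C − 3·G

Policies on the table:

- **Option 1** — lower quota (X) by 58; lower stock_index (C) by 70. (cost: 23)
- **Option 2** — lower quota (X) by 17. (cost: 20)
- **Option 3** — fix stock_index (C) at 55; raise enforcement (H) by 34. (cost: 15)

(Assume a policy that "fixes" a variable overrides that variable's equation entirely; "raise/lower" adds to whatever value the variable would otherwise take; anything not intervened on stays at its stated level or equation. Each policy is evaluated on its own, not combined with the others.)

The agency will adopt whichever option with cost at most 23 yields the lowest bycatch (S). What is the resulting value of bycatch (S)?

Option 1 (X − 58, C − 70):
  H = 21
  X = 45 − 58 = -13
  C = -2 + 3·21 − 2·(-13) (−70 from intervention) = 17
  S = 6 − 5·21 + 6·17 = 3
Option 2 (X − 17):
  H = 21
  X = 45 − 17 = 28
  C = -2 + 3·21 − 2·28 = 5
  S = 6 − 5·21 + 6·5 = -69
Option 3 (C := 55, H + 34):
  H = 21 + 34 = 55
  X = 45
  C = 55
  S = 6 − 5·55 + 6·55 = 61
Comparing — Option 1: S=3, Option 2: S=-69, Option 3: S=61. Lowest is -69 (Option 2).

-69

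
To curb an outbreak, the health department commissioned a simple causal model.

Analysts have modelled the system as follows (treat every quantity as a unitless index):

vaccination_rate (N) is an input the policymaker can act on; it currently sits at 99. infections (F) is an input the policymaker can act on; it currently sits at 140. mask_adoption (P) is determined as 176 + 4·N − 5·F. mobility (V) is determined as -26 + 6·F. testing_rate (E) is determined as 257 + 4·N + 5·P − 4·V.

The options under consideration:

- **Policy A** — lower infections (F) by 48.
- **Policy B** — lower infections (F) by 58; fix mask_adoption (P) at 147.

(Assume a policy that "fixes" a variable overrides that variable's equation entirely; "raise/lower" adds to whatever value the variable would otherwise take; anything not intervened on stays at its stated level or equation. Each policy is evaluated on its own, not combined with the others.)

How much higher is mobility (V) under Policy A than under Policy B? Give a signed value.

60

Policy A (F − 48):
  F = 140 − 48 = 92
  V = -26 + 6·92 = 526
Policy B (F − 58, P := 147):
  F = 140 − 58 = 82
  V = -26 + 6·82 = 466
V: 526 − 466 = 60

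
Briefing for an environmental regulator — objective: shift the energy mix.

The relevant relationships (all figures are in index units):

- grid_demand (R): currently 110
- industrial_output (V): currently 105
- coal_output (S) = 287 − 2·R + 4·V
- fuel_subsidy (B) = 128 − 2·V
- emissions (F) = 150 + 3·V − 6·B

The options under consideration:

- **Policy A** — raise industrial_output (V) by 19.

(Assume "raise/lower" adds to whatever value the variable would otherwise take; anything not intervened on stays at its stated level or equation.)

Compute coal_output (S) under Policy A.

Policy A (V + 19):
  R = 110
  V = 105 + 19 = 124
  S = 287 − 2·110 + 4·124 = 563

563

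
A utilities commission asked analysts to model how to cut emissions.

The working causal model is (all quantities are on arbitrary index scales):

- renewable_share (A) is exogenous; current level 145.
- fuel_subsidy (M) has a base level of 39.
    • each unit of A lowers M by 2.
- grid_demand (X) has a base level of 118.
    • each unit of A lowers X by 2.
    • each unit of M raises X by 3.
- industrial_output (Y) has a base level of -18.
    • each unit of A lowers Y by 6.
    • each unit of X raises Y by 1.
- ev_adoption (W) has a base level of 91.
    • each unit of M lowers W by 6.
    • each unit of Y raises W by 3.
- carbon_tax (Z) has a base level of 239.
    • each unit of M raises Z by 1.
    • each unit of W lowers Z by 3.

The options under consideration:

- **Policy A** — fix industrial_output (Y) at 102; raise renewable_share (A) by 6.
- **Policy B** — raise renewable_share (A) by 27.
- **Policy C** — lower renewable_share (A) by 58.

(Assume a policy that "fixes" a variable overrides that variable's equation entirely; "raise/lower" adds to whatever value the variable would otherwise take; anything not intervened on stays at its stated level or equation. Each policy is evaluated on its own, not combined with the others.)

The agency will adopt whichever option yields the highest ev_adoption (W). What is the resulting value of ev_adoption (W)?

Policy A (Y := 102, A + 6):
  A = 145 + 6 = 151
  M = 39 − 2·151 = -263
  X = 118 − 2·151 + 3·(-263) = -973
  Y = 102
  W = 91 − 6·(-263) + 3·102 = 1975
Policy B (A + 27):
  A = 145 + 27 = 172
  M = 39 − 2·172 = -305
  X = 118 − 2·172 + 3·(-305) = -1141
  Y = -18 − 6·172 + (-1141) = -2191
  W = 91 − 6·(-305) + 3·(-2191) = -4652
Policy C (A − 58):
  A = 145 − 58 = 87
  M = 39 − 2·87 = -135
  X = 118 − 2·87 + 3·(-135) = -461
  Y = -18 − 6·87 + (-461) = -1001
  W = 91 − 6·(-135) + 3·(-1001) = -2102
Comparing — Policy A: W=1975, Policy B: W=-4652, Policy C: W=-2102. Highest is 1975 (Policy A).

1975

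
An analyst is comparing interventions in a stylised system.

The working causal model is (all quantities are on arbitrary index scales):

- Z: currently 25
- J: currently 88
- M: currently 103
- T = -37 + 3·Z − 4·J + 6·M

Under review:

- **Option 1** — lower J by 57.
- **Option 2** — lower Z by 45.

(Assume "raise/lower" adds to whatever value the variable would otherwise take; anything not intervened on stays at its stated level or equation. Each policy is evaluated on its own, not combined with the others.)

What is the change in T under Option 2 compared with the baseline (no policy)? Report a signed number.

-135

Baseline:
  Z = 25
  J = 88
  M = 103
  T = -37 + 3·25 − 4·88 + 6·103 = 304
Option 2 (Z − 45):
  Z = 25 − 45 = -20
  J = 88
  M = 103
  T = -37 + 3·(-20) − 4·88 + 6·103 = 169
Change in T: 169 − 304 = -135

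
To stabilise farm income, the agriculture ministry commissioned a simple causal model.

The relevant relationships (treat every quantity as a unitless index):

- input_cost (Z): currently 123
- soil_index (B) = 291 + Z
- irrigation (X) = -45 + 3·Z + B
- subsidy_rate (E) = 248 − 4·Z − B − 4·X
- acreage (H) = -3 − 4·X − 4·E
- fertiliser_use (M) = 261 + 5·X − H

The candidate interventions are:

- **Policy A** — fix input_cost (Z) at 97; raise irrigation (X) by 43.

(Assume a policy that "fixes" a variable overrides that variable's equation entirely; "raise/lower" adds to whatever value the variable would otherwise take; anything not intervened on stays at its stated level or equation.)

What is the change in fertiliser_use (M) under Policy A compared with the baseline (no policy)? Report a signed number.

947

Baseline:
  Z = 123
  B = 291 + 123 = 414
  X = -45 + 3·123 + 414 = 738
  E = 248 − 4·123 − 414 − 4·738 = -3610
  H = -3 − 4·738 − 4·(-3610) = 11485
  M = 261 + 5·738 − 11485 = -7534
Policy A (Z := 97, X + 43):
  Z = 97
  B = 291 + 97 = 388
  X = -45 + 3·97 + 388 (+43 from intervention) = 677
  E = 248 − 4·97 − 388 − 4·677 = -3236
  H = -3 − 4·677 − 4·(-3236) = 10233
  M = 261 + 5·677 − 10233 = -6587
Change in M: -6587 − (-7534) = 947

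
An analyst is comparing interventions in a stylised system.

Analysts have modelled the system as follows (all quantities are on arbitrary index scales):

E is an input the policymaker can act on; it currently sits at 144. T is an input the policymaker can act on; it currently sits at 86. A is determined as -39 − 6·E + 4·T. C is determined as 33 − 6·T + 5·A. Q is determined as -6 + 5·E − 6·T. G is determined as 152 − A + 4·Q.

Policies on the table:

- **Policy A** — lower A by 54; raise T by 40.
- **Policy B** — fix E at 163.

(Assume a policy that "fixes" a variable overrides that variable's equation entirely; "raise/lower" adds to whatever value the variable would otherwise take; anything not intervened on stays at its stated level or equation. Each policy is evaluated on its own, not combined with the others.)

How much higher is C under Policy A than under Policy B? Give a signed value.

860

Policy A (A − 54, T + 40):
  E = 144
  T = 86 + 40 = 126
  A = -39 − 6·144 + 4·126 (−54 from intervention) = -453
  C = 33 − 6·126 + 5·(-453) = -2988
Policy B (E := 163):
  E = 163
  T = 86
  A = -39 − 6·163 + 4·86 = -673
  C = 33 − 6·86 + 5·(-673) = -3848
C: -2988 − (-3848) = 860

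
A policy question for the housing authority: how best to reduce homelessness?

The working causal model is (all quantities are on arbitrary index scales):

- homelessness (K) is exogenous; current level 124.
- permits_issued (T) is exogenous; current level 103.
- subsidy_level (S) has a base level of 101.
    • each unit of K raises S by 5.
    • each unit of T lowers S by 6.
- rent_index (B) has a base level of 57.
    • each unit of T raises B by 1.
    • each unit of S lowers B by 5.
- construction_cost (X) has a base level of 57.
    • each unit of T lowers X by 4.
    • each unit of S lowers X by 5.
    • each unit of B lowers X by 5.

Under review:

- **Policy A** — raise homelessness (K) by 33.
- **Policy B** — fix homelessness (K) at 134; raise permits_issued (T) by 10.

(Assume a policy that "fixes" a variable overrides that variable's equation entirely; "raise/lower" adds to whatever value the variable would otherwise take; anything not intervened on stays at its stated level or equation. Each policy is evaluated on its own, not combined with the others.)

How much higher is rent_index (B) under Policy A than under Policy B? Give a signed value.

-885

Policy A (K + 33):
  K = 124 + 33 = 157
  T = 103
  S = 101 + 5·157 − 6·103 = 268
  B = 57 + 103 − 5·268 = -1180
Policy B (K := 134, T + 10):
  K = 134
  T = 103 + 10 = 113
  S = 101 + 5·134 − 6·113 = 93
  B = 57 + 113 − 5·93 = -295
B: -1180 − (-295) = -885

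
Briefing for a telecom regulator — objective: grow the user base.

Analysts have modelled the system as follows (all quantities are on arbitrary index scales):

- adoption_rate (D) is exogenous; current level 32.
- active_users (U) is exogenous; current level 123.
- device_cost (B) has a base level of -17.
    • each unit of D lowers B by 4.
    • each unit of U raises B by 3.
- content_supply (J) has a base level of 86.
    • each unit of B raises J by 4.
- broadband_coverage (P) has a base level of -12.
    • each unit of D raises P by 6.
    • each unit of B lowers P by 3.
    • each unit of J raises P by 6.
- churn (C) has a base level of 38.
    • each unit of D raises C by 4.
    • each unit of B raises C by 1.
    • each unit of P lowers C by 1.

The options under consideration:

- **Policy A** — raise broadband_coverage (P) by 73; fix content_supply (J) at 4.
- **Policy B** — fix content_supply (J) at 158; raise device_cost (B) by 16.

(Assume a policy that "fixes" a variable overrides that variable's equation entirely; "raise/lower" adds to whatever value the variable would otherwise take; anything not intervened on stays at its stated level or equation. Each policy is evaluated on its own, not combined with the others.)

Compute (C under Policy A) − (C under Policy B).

Policy A (P + 73, J := 4):
  D = 32
  U = 123
  B = -17 − 4·32 + 3·123 = 224
  J = 4
  P = -12 + 6·32 − 3·224 + 6·4 (+73 from intervention) = -395
  C = 38 + 4·32 + 224 − (-395) = 785
Policy B (J := 158, B + 16):
  D = 32
  U = 123
  B = -17 − 4·32 + 3·123 (+16 from intervention) = 240
  J = 158
  P = -12 + 6·32 − 3·240 + 6·158 = 408
  C = 38 + 4·32 + 240 − 408 = -2
C: 785 − (-2) = 787

787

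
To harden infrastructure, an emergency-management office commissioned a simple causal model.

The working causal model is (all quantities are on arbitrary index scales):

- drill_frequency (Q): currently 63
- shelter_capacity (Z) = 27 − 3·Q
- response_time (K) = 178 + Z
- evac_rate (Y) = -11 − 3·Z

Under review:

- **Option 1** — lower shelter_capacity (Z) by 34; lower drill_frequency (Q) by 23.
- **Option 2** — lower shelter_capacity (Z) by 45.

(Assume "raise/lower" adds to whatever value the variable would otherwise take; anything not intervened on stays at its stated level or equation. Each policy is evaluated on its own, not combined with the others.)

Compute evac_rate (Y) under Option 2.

610

Option 2 (Z − 45):
  Q = 63
  Z = 27 − 3·63 (−45 from intervention) = -207
  Y = -11 − 3·(-207) = 610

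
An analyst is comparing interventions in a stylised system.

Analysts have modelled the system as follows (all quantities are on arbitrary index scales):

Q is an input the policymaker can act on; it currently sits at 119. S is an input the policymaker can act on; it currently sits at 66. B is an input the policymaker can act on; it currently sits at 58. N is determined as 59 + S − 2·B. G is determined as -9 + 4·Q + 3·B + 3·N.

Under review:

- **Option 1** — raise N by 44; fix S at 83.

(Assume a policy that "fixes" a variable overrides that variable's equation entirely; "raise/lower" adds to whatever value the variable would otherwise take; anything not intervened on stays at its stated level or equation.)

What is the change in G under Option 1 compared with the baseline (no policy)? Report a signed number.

Baseline:
  Q = 119
  S = 66
  B = 58
  N = 59 + 66 − 2·58 = 9
  G = -9 + 4·119 + 3·58 + 3·9 = 668
Option 1 (N + 44, S := 83):
  Q = 119
  S = 83
  B = 58
  N = 59 + 83 − 2·58 (+44 from intervention) = 70
  G = -9 + 4·119 + 3·58 + 3·70 = 851
Change in G: 851 − 668 = 183

183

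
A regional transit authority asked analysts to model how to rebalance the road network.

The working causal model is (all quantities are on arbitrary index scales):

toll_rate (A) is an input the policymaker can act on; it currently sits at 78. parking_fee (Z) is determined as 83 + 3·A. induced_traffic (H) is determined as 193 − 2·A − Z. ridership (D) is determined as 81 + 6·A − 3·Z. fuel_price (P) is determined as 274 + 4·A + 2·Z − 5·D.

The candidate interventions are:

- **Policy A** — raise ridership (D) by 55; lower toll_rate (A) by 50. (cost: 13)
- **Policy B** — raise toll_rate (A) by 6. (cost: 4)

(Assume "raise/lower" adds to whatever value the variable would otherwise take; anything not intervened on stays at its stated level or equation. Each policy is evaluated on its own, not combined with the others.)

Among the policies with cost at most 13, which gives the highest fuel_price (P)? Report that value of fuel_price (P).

3380

Policy A (D + 55, A − 50):
  A = 78 − 50 = 28
  Z = 83 + 3·28 = 167
  D = 81 + 6·28 − 3·167 (+55 from intervention) = -197
  P = 274 + 4·28 + 2·167 − 5·(-197) = 1705
Policy B (A + 6):
  A = 78 + 6 = 84
  Z = 83 + 3·84 = 335
  D = 81 + 6·84 − 3·335 = -420
  P = 274 + 4·84 + 2·335 − 5·(-420) = 3380
Comparing — Policy A: P=1705, Policy B: P=3380. Highest is 3380 (Policy B).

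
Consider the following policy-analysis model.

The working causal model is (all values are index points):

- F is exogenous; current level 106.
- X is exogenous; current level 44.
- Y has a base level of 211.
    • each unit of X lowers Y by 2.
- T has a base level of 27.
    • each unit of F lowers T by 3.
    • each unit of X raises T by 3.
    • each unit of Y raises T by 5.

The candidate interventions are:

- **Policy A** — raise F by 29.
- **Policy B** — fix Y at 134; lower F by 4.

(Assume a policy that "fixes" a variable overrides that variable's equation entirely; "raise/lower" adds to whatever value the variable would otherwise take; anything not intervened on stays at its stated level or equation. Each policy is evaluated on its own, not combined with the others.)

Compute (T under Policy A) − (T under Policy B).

-154

Policy A (F + 29):
  F = 106 + 29 = 135
  X = 44
  Y = 211 − 2·44 = 123
  T = 27 − 3·135 + 3·44 + 5·123 = 369
Policy B (Y := 134, F − 4):
  F = 106 − 4 = 102
  X = 44
  Y = 134
  T = 27 − 3·102 + 3·44 + 5·134 = 523
T: 369 − 523 = -154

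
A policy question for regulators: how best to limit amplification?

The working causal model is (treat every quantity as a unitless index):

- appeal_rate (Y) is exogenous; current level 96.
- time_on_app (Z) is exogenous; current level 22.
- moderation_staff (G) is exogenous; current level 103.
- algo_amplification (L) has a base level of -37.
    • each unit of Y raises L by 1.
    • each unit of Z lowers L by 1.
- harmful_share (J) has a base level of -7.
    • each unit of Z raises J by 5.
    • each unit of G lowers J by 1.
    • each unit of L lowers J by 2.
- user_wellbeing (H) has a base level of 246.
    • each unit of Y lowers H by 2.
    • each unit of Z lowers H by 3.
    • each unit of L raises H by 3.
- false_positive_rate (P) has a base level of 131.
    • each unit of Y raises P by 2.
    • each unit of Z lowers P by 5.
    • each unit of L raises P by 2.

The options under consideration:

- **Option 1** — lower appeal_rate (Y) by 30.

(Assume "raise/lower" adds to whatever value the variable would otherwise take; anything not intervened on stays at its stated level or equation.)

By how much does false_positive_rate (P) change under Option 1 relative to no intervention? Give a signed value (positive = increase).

Baseline:
  Y = 96
  Z = 22
  L = -37 + 96 − 22 = 37
  P = 131 + 2·96 − 5·22 + 2·37 = 287
Option 1 (Y − 30):
  Y = 96 − 30 = 66
  Z = 22
  L = -37 + 66 − 22 = 7
  P = 131 + 2·66 − 5·22 + 2·7 = 167
Change in P: 167 − 287 = -120

-120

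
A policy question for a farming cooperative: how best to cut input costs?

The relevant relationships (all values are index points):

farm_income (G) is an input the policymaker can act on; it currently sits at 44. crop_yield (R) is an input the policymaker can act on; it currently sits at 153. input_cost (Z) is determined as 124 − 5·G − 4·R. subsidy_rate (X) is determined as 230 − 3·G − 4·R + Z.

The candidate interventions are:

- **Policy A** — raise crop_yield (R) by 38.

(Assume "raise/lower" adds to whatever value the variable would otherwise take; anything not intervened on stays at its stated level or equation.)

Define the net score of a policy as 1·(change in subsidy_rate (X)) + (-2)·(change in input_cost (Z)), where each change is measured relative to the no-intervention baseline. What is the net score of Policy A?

Baseline:
  G = 44
  R = 153
  Z = 124 − 5·44 − 4·153 = -708
  X = 230 − 3·44 − 4·153 + (-708) = -1222
Policy A (R + 38):
  G = 44
  R = 153 + 38 = 191
  Z = 124 − 5·44 − 4·191 = -860
  X = 230 − 3·44 − 4·191 + (-860) = -1526
ΔX = -1526 − (-1222) = -304; ΔZ = -860 − (-708) = -152
Score = 1·(-304) + (-2)·(-152) = 0

0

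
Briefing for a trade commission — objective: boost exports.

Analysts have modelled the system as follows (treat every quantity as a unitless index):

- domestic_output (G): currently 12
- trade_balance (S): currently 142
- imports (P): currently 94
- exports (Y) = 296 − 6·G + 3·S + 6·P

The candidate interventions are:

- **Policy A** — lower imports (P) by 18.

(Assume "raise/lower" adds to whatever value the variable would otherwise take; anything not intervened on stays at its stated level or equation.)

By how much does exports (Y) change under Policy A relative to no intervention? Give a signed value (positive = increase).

-108

Baseline:
  G = 12
  S = 142
  P = 94
  Y = 296 − 6·12 + 3·142 + 6·94 = 1214
Policy A (P − 18):
  G = 12
  S = 142
  P = 94 − 18 = 76
  Y = 296 − 6·12 + 3·142 + 6·76 = 1106
Change in Y: 1106 − 1214 = -108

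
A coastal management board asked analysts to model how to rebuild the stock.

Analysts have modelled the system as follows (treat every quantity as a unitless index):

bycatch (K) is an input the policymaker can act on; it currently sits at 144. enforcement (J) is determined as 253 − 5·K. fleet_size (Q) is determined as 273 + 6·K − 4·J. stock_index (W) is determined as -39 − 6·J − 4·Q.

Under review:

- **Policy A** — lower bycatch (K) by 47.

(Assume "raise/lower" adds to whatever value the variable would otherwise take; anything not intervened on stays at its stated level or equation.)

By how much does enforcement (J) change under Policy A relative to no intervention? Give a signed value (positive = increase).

Baseline:
  K = 144
  J = 253 − 5·144 = -467
Policy A (K − 47):
  K = 144 − 47 = 97
  J = 253 − 5·97 = -232
Change in J: -232 − (-467) = 235

235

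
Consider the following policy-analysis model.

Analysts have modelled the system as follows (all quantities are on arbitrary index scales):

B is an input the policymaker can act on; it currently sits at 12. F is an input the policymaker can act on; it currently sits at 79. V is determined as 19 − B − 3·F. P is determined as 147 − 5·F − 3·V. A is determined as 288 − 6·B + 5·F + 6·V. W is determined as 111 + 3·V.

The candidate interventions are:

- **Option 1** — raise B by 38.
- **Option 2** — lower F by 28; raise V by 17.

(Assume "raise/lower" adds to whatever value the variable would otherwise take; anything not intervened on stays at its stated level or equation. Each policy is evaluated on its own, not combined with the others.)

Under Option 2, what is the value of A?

Option 2 (F − 28, V + 17):
  B = 12
  F = 79 − 28 = 51
  V = 19 − 12 − 3·51 (+17 from intervention) = -129
  A = 288 − 6·12 + 5·51 + 6·(-129) = -303

-303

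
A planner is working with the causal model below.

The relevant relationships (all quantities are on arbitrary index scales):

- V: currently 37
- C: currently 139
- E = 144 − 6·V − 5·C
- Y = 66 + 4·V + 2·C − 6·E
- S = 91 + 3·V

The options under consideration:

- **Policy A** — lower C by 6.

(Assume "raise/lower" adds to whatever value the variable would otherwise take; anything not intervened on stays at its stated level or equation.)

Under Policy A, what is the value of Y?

4938

Policy A (C − 6):
  V = 37
  C = 139 − 6 = 133
  E = 144 − 6·37 − 5·133 = -743
  Y = 66 + 4·37 + 2·133 − 6·(-743) = 4938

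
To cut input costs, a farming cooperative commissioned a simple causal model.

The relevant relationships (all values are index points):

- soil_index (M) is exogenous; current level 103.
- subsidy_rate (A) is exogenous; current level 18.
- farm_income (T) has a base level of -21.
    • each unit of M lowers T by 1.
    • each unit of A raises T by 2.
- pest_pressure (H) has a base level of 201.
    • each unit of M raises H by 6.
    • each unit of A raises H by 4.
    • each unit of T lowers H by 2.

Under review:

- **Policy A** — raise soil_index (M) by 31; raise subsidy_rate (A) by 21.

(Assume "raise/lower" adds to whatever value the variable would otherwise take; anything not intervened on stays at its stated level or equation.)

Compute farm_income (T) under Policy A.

Policy A (M + 31, A + 21):
  M = 103 + 31 = 134
  A = 18 + 21 = 39
  T = -21 − 134 + 2·39 = -77

-77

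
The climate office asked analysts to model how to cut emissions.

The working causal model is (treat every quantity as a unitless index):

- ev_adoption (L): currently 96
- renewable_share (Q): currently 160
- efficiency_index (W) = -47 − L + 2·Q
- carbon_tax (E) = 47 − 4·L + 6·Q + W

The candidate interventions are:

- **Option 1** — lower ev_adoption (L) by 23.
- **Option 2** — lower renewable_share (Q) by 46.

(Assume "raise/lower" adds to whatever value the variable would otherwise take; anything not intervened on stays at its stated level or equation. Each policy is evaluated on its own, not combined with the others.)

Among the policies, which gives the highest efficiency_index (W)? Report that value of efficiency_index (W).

Option 1 (L − 23):
  L = 96 − 23 = 73
  Q = 160
  W = -47 − 73 + 2·160 = 200
Option 2 (Q − 46):
  L = 96
  Q = 160 − 46 = 114
  W = -47 − 96 + 2·114 = 85
Comparing — Option 1: W=200, Option 2: W=85. Highest is 200 (Option 1).

200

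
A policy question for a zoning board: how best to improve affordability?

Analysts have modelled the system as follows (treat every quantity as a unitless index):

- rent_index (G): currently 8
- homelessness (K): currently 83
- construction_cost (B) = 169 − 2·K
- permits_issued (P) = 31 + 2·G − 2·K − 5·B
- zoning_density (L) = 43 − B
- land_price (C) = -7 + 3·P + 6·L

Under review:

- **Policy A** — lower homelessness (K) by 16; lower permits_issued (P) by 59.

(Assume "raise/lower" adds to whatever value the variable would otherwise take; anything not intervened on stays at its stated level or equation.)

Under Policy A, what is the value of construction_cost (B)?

35

Policy A (K − 16, P − 59):
  K = 83 − 16 = 67
  B = 169 − 2·67 = 35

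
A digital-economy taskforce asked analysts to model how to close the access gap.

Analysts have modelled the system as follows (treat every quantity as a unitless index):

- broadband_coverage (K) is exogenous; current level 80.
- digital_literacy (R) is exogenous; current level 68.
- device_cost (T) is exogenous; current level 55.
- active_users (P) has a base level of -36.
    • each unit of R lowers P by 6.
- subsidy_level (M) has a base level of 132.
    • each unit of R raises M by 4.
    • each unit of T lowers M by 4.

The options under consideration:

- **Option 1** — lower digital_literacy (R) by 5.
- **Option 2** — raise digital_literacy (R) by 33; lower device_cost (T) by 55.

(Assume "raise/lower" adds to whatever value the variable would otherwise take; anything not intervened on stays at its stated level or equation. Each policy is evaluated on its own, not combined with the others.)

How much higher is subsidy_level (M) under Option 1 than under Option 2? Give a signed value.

Option 1 (R − 5):
  R = 68 − 5 = 63
  T = 55
  M = 132 + 4·63 − 4·55 = 164
Option 2 (R + 33, T − 55):
  R = 68 + 33 = 101
  T = 55 − 55 = 0
  M = 132 + 4·101 − 4·0 = 536
M: 164 − 536 = -372

-372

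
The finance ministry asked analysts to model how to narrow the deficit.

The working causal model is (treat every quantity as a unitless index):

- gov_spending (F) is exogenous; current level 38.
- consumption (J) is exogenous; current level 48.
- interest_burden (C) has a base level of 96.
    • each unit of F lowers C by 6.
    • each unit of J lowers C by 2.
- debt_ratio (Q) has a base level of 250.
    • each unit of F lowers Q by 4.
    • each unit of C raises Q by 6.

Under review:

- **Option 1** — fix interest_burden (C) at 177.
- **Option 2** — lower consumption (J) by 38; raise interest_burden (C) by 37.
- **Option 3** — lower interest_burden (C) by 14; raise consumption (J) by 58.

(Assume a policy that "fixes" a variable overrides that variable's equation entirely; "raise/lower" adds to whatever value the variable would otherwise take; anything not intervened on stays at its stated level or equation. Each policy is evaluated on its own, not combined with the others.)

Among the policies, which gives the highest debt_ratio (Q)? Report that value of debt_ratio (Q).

1160

Option 1 (C := 177):
  F = 38
  J = 48
  C = 177
  Q = 250 − 4·38 + 6·177 = 1160
Option 2 (J − 38, C + 37):
  F = 38
  J = 48 − 38 = 10
  C = 96 − 6·38 − 2·10 (+37 from intervention) = -115
  Q = 250 − 4·38 + 6·(-115) = -592
Option 3 (C − 14, J + 58):
  F = 38
  J = 48 + 58 = 106
  C = 96 − 6·38 − 2·106 (−14 from intervention) = -358
  Q = 250 − 4·38 + 6·(-358) = -2050
Comparing — Option 1: Q=1160, Option 2: Q=-592, Option 3: Q=-2050. Highest is 1160 (Option 1).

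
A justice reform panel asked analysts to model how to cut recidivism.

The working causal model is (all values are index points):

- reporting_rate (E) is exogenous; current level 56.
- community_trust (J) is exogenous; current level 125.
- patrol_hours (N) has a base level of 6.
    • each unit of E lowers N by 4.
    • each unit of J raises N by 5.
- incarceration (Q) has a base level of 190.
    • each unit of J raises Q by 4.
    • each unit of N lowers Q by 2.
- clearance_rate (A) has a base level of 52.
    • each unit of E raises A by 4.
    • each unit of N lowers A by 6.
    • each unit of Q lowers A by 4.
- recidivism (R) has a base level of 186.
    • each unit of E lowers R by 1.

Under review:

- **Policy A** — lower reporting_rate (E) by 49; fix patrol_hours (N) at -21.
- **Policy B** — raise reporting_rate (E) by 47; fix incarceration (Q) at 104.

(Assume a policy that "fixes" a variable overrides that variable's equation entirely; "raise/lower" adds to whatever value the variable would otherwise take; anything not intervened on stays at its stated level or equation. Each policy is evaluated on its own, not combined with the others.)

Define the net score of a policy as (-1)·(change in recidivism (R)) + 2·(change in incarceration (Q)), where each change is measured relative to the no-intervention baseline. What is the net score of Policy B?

503

Baseline:
  E = 56
  J = 125
  N = 6 − 4·56 + 5·125 = 407
  Q = 190 + 4·125 − 2·407 = -124
  R = 186 − 56 = 130
Policy B (E + 47, Q := 104):
  E = 56 + 47 = 103
  J = 125
  N = 6 − 4·103 + 5·125 = 219
  Q = 104
  R = 186 − 103 = 83
ΔR = 83 − 130 = -47; ΔQ = 104 − (-124) = 228
Score = (-1)·(-47) + 2·228 = 503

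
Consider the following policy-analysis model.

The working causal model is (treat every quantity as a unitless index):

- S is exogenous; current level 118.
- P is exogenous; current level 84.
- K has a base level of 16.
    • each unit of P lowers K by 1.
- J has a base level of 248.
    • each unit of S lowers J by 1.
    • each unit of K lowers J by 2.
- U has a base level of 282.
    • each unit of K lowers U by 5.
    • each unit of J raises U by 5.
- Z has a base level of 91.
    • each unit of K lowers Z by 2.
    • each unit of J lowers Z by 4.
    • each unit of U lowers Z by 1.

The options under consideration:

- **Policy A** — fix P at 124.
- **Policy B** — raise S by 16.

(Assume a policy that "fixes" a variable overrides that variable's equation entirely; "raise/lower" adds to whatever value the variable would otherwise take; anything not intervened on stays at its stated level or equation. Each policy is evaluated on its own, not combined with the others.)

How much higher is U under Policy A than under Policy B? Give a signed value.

680

Policy A (P := 124):
  S = 118
  P = 124
  K = 16 − 124 = -108
  J = 248 − 118 − 2·(-108) = 346
  U = 282 − 5·(-108) + 5·346 = 2552
Policy B (S + 16):
  S = 118 + 16 = 134
  P = 84
  K = 16 − 84 = -68
  J = 248 − 134 − 2·(-68) = 250
  U = 282 − 5·(-68) + 5·250 = 1872
U: 2552 − 1872 = 680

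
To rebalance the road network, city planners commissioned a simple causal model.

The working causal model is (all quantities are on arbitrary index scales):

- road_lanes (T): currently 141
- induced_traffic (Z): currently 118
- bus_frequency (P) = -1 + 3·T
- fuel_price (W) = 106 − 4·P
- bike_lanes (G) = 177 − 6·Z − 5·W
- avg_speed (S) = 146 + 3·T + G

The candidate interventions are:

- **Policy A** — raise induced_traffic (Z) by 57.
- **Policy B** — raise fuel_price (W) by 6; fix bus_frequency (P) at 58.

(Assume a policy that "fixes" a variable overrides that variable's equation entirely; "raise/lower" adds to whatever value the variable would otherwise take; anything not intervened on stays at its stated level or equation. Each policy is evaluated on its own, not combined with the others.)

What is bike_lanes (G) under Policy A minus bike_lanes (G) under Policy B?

6968

Policy A (Z + 57):
  T = 141
  Z = 118 + 57 = 175
  P = -1 + 3·141 = 422
  W = 106 − 4·422 = -1582
  G = 177 − 6·175 − 5·(-1582) = 7037
Policy B (W + 6, P := 58):
  T = 141
  Z = 118
  P = 58
  W = 106 − 4·58 (+6 from intervention) = -120
  G = 177 − 6·118 − 5·(-120) = 69
G: 7037 − 69 = 6968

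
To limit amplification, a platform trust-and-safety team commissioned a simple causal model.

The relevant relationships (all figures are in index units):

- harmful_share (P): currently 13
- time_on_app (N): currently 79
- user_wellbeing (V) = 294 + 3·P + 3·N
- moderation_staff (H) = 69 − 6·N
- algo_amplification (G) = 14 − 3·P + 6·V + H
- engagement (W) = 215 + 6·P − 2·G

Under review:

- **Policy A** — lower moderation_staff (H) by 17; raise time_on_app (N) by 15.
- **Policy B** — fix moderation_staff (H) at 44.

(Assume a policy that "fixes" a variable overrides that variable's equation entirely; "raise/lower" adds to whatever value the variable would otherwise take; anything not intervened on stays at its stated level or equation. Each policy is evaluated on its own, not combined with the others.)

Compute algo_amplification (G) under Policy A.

3153

Policy A (H − 17, N + 15):
  P = 13
  N = 79 + 15 = 94
  V = 294 + 3·13 + 3·94 = 615
  H = 69 − 6·94 (−17 from intervention) = -512
  G = 14 − 3·13 + 6·615 + (-512) = 3153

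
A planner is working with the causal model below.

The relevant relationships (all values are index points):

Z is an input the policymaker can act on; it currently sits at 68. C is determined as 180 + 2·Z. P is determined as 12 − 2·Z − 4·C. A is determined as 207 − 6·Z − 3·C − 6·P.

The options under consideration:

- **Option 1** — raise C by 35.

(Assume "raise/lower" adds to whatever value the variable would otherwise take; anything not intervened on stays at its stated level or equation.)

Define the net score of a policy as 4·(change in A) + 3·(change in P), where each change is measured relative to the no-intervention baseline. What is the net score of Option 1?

2520

Baseline:
  Z = 68
  C = 180 + 2·68 = 316
  P = 12 − 2·68 − 4·316 = -1388
  A = 207 − 6·68 − 3·316 − 6·(-1388) = 7179
Option 1 (C + 35):
  Z = 68
  C = 180 + 2·68 (+35 from intervention) = 351
  P = 12 − 2·68 − 4·351 = -1528
  A = 207 − 6·68 − 3·351 − 6·(-1528) = 7914
ΔA = 7914 − 7179 = 735; ΔP = -1528 − (-1388) = -140
Score = 4·735 + 3·(-140) = 2520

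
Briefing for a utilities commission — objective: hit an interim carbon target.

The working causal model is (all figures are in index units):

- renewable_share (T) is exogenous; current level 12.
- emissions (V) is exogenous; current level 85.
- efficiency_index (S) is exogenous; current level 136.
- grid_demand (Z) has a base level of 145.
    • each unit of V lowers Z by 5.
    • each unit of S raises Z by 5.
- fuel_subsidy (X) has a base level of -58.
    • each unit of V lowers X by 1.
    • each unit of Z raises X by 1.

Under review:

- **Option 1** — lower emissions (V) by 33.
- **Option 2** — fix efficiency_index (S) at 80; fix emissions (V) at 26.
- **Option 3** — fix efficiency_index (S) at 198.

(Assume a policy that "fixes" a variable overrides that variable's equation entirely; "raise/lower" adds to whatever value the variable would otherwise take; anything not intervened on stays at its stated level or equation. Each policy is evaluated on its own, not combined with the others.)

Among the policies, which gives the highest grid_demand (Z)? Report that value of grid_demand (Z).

710

Option 1 (V − 33):
  V = 85 − 33 = 52
  S = 136
  Z = 145 − 5·52 + 5·136 = 565
Option 2 (S := 80, V := 26):
  V = 26
  S = 80
  Z = 145 − 5·26 + 5·80 = 415
Option 3 (S := 198):
  V = 85
  S = 198
  Z = 145 − 5·85 + 5·198 = 710
Comparing — Option 1: Z=565, Option 2: Z=415, Option 3: Z=710. Highest is 710 (Option 3).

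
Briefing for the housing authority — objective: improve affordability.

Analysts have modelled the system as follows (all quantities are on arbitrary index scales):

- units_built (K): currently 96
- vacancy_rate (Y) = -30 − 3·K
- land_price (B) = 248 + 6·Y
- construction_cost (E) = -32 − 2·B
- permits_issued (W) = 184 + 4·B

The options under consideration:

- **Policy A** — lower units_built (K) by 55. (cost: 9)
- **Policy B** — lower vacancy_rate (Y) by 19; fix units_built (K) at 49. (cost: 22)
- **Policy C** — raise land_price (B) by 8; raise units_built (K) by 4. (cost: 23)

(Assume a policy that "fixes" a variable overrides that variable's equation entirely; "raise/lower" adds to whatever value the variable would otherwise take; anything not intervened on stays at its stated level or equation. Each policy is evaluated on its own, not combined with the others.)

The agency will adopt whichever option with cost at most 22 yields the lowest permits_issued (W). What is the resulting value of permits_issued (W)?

Policy A (K − 55):
  K = 96 − 55 = 41
  Y = -30 − 3·41 = -153
  B = 248 + 6·(-153) = -670
  W = 184 + 4·(-670) = -2496
Policy B (Y − 19, K := 49):
  K = 49
  Y = -30 − 3·49 (−19 from intervention) = -196
  B = 248 + 6·(-196) = -928
  W = 184 + 4·(-928) = -3528
Comparing — Policy A: W=-2496, Policy B: W=-3528. Lowest is -3528 (Policy B).

-3528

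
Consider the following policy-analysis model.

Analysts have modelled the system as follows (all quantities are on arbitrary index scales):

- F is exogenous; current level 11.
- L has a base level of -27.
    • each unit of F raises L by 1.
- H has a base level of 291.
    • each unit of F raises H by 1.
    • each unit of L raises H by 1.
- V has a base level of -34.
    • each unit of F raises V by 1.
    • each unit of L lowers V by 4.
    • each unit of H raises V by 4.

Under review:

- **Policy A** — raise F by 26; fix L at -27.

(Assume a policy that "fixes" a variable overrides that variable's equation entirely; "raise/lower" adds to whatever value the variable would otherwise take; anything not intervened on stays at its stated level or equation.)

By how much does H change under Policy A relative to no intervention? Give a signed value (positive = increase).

Baseline:
  F = 11
  L = -27 + 11 = -16
  H = 291 + 11 + (-16) = 286
Policy A (F + 26, L := -27):
  F = 11 + 26 = 37
  L = -27
  H = 291 + 37 + (-27) = 301
Change in H: 301 − 286 = 15

15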